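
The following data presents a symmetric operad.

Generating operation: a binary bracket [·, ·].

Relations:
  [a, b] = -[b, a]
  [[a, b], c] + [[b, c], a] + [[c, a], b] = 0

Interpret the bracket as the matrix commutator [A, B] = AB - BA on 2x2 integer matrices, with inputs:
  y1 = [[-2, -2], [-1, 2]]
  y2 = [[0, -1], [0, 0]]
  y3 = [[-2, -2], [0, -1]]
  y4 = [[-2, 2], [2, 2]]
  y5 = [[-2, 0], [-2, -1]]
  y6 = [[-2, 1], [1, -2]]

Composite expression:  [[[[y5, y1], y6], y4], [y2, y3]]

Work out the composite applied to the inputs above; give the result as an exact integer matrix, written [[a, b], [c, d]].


[[-12, 64], [0, 12]]

[y5, y1] = [[-4, 2], [7, 4]]
[[y5, y1], y6] = [[-5, -8], [8, 5]]
[[[y5, y1], y6], y4] = [[-32, -52], [-12, 32]]
[y2, y3] = [[0, -1], [0, 0]]
[[[[y5, y1], y6], y4], [y2, y3]] = [[-12, 64], [0, 12]]


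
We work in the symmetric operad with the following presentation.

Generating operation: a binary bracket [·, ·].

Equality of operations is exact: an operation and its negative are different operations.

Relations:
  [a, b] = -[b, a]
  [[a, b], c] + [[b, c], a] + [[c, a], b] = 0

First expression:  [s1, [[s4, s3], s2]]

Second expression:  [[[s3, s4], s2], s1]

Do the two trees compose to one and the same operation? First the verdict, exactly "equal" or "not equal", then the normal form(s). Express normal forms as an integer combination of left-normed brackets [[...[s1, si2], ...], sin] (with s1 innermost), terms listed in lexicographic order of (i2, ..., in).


The first expression reduces to [[[s1, s2], s3], s4] - [[[s1, s2], s4], s3] - [[[s1, s3], s4], s2] + [[[s1, s4], s3], s2]
The second expression reduces to [[[s1, s2], s3], s4] - [[[s1, s2], s4], s3] - [[[s1, s3], s4], s2] + [[[s1, s4], s3], s2]
The forms coincide; equal.

equal; both compose to [[[s1, s2], s3], s4] - [[[s1, s2], s4], s3] - [[[s1, s3], s4], s2] + [[[s1, s4], s3], s2]


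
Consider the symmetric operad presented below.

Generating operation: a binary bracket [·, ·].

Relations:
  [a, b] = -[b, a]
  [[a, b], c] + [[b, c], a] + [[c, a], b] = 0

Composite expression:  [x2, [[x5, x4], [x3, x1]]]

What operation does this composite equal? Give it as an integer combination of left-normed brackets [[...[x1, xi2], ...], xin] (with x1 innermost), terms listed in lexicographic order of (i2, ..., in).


[[[[x1, x3], x4], x5], x2] - [[[[x1, x3], x5], x4], x2]

Left-normed coefficients sit on the x1-initial expansion words.
Composite bracket: [x2, [[x5, x4], [x3, x1]]]
The bracket unfolds into 16 signed words via [a, b] = ab - ba (2^4 = 16).
Words beginning with x1 determine it all:
  from x1x3x4x5x2, sign +1: term +[[[[x1, x3], x4], x5], x2]
  from x1x3x5x4x2, sign -1: term -[[[[x1, x3], x5], x4], x2]


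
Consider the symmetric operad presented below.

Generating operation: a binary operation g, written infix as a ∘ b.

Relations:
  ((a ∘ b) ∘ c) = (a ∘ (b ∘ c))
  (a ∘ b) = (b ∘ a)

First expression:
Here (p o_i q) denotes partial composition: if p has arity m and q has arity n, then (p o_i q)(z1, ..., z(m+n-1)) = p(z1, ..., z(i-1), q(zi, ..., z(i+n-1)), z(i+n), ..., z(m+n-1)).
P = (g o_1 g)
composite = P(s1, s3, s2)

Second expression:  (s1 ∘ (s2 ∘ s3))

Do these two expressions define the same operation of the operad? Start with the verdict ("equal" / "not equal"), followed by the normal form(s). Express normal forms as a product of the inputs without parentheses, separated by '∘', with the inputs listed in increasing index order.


The first expression reduces to s1 ∘ s2 ∘ s3
The second expression reduces to s1 ∘ s2 ∘ s3
Both agree, so they are equal.

equal — both sides give s1 ∘ s2 ∘ s3


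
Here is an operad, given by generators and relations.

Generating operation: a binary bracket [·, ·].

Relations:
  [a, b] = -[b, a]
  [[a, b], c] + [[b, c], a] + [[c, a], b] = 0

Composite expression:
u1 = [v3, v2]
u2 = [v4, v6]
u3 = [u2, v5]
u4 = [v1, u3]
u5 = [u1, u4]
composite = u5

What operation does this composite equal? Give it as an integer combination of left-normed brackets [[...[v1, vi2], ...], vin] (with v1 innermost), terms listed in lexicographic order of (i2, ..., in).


[[[[[v1, v4], v6], v5], v2], v3] - [[[[[v1, v4], v6], v5], v3], v2] - [[[[[v1, v5], v4], v6], v2], v3] + [[[[[v1, v5], v4], v6], v3], v2] + [[[[[v1, v5], v6], v4], v2], v3] - [[[[[v1, v5], v6], v4], v3], v2] - [[[[[v1, v6], v4], v5], v2], v3] + [[[[[v1, v6], v4], v5], v3], v2]

A multilinear Lie element is pinned by v1-initial words (v1 innermost).
Composite bracket: [[v3, v2], [v1, [[v4, v6], v5]]]
Expanding via [a, b] = ab - ba: 32 signed words (2^5 = 32).
Only words starting with v1 matter:
  v1v4v6v5v2v3 (sign +1) contributes +[[[[[v1, v4], v6], v5], v2], v3]
  v1v4v6v5v3v2 (sign -1) contributes -[[[[[v1, v4], v6], v5], v3], v2]
  v1v5v4v6v2v3 (sign -1) contributes -[[[[[v1, v5], v4], v6], v2], v3]
  v1v5v4v6v3v2 (sign +1) contributes +[[[[[v1, v5], v4], v6], v3], v2]
  v1v5v6v4v2v3 (sign +1) contributes +[[[[[v1, v5], v6], v4], v2], v3]
  v1v5v6v4v3v2 (sign -1) contributes -[[[[[v1, v5], v6], v4], v3], v2]
  v1v6v4v5v2v3 (sign -1) contributes -[[[[[v1, v6], v4], v5], v2], v3]
  v1v6v4v5v3v2 (sign +1) contributes +[[[[[v1, v6], v4], v5], v3], v2]


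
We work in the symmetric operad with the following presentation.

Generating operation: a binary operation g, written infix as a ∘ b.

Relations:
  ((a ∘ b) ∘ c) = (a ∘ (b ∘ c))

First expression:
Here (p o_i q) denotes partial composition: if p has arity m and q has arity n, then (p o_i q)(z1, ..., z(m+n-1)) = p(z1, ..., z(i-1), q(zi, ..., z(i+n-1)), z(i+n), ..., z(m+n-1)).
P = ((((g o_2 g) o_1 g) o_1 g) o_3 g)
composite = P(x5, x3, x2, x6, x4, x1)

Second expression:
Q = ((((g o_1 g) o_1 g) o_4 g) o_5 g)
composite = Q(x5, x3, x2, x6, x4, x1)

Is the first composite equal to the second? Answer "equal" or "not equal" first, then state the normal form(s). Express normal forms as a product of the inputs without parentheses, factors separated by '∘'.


equal; both compose to x5 ∘ x3 ∘ x2 ∘ x6 ∘ x4 ∘ x1

The first expression, normalized: x5 ∘ x3 ∘ x2 ∘ x6 ∘ x4 ∘ x1
The second expression, normalized: x5 ∘ x3 ∘ x2 ∘ x6 ∘ x4 ∘ x1
Identical normal forms: equal.


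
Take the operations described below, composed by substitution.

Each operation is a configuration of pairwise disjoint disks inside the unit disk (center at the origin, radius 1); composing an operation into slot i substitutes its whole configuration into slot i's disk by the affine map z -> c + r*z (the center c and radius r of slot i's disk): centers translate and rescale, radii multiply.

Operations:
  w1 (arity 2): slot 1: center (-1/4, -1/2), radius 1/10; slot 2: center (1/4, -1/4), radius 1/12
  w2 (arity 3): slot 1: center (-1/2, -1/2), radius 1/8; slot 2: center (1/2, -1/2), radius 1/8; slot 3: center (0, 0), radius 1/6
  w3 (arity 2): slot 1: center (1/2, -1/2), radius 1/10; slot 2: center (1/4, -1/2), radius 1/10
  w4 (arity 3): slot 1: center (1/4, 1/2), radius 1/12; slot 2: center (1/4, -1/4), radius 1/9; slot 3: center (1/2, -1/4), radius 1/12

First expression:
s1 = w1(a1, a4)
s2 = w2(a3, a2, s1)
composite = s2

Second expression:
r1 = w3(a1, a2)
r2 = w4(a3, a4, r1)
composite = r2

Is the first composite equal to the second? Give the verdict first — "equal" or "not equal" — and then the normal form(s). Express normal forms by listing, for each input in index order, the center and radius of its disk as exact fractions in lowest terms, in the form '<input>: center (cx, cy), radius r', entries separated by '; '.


not equal — first a1: center (-1/24, -1/12), radius 1/60; a2: center (1/2, -1/2), radius 1/8; a3: center (-1/2, -1/2), radius 1/8; a4: center (1/24, -1/24), radius 1/72, second a1: center (13/24, -7/24), radius 1/120; a2: center (25/48, -7/24), radius 1/120; a3: center (1/4, 1/2), radius 1/12; a4: center (1/4, -1/4), radius 1/9

The first expression reduces to a1: center (-1/24, -1/12), radius 1/60; a2: center (1/2, -1/2), radius 1/8; a3: center (-1/2, -1/2), radius 1/8; a4: center (1/24, -1/24), radius 1/72
The second expression reduces to a1: center (13/24, -7/24), radius 1/120; a2: center (25/48, -7/24), radius 1/120; a3: center (1/4, 1/2), radius 1/12; a4: center (1/4, -1/4), radius 1/9
The forms do not match — not equal.


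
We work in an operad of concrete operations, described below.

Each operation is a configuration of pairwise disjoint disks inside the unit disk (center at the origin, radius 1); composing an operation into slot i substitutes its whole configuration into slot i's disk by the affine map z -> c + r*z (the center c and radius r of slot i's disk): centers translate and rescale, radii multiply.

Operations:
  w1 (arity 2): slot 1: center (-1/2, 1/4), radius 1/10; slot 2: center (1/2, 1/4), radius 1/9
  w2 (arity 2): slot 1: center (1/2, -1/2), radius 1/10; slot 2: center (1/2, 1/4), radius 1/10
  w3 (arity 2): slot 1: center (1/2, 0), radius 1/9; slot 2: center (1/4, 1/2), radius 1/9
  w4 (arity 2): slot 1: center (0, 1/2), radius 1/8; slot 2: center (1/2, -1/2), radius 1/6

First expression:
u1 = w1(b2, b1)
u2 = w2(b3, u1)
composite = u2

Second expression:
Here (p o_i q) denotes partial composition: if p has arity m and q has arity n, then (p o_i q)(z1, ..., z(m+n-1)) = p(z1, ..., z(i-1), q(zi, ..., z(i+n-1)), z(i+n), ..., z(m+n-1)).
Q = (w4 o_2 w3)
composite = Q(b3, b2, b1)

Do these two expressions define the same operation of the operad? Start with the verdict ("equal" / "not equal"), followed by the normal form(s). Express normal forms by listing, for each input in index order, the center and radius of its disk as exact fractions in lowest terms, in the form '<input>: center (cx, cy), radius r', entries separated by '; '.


not equal — first b1: center (11/20, 11/40), radius 1/90; b2: center (9/20, 11/40), radius 1/100; b3: center (1/2, -1/2), radius 1/10, second b1: center (13/24, -5/12), radius 1/54; b2: center (7/12, -1/2), radius 1/54; b3: center (0, 1/2), radius 1/8

Normal form of the first expression: b1: center (11/20, 11/40), radius 1/90; b2: center (9/20, 11/40), radius 1/100; b3: center (1/2, -1/2), radius 1/10
Normal form of the second expression: b1: center (13/24, -5/12), radius 1/54; b2: center (7/12, -1/2), radius 1/54; b3: center (0, 1/2), radius 1/8
The normal forms differ: not equal.


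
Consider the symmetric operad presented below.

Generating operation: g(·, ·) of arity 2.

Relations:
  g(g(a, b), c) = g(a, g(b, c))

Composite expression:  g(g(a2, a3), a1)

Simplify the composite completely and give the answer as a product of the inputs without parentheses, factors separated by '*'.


The g-tree's shape is irrelevant; the a-reading-order decides.
g(a2, a3) unparenthesizes to a2 * a3
g(g(a2, a3), a1) unparenthesizes to a2 * a3 * a1

a2 * a3 * a1


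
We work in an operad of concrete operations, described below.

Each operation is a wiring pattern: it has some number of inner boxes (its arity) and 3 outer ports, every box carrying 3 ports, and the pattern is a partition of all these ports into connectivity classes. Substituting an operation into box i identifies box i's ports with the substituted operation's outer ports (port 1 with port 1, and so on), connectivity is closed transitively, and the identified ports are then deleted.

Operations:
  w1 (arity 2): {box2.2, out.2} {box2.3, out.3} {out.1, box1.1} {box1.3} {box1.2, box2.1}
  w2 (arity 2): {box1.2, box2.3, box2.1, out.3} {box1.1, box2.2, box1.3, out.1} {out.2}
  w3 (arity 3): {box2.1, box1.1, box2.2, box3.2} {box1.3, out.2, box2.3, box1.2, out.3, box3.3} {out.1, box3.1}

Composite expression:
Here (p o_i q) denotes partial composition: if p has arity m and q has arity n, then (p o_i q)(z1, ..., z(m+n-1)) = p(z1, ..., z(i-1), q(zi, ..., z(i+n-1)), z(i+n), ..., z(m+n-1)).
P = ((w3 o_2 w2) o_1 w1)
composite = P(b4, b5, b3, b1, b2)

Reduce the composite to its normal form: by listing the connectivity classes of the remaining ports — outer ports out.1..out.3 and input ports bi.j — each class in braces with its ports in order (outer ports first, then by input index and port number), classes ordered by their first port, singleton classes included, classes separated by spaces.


{out.1, b2.1} {out.2, out.3, b1.1, b1.3, b2.3, b3.2, b5.2, b5.3} {b1.2, b2.2, b3.1, b3.3, b4.1} {b4.2, b5.1} {b4.3}

Reachability decides: close wires over w3-identified ports.
through w1, on inputs (b4, b5): {out.1, b4.1} {out.2, b5.2} {out.3, b5.3} {b4.2, b5.1} {b4.3} (out.j = stage outer ports)
through w2, on inputs (b3, b1): {out.1, b1.2, b3.1, b3.3} {out.2} {out.3, b1.1, b1.3, b3.2} (out.j = stage outer ports)
through w3, on inputs (b4, b5, b3, b1, b2): {out.1, b2.1} {out.2, out.3, b1.1, b1.3, b2.3, b3.2, b5.2, b5.3} {b1.2, b2.2, b3.1, b3.3, b4.1} {b4.2, b5.1} {b4.3} (out.j = stage outer ports)


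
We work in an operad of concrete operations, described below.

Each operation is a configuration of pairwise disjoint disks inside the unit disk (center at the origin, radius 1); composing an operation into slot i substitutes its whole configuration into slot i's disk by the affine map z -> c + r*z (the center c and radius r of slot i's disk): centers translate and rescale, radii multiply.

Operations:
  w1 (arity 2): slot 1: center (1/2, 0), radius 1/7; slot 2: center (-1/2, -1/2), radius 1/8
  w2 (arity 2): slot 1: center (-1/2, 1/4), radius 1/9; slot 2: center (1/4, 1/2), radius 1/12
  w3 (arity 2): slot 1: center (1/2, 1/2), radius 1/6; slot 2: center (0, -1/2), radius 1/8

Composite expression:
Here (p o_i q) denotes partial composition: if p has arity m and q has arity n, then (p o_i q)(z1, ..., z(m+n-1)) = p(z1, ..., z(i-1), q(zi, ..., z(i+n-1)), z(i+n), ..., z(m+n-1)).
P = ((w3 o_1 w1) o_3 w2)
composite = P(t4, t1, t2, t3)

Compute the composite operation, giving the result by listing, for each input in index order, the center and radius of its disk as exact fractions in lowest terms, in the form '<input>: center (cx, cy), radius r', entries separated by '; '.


t1: center (5/12, 5/12), radius 1/48; t2: center (-1/16, -15/32), radius 1/72; t3: center (1/32, -7/16), radius 1/96; t4: center (7/12, 1/2), radius 1/42

Only the slot chain above each t matters under w3; compose those maps.
t4 passes through 2 substitutions, ending at center (7/12, 1/2), radius 1/42
t1 passes through 2 substitutions, ending at center (5/12, 5/12), radius 1/48
t2 passes through 2 substitutions, ending at center (-1/16, -15/32), radius 1/72
t3 passes through 2 substitutions, ending at center (1/32, -7/16), radius 1/96


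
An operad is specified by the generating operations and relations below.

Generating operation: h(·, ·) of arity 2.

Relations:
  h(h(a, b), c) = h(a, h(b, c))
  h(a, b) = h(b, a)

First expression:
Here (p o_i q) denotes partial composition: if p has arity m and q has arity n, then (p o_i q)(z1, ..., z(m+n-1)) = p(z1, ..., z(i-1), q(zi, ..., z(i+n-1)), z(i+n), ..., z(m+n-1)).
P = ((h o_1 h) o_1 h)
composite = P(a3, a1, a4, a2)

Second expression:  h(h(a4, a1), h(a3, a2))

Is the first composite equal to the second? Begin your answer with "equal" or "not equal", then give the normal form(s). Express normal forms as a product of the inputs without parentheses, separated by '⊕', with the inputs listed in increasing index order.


The first expression, normalized: a1 ⊕ a2 ⊕ a3 ⊕ a4
The second expression, normalized: a1 ⊕ a2 ⊕ a3 ⊕ a4
One common form — equal.

equal: each reduces to a1 ⊕ a2 ⊕ a3 ⊕ a4


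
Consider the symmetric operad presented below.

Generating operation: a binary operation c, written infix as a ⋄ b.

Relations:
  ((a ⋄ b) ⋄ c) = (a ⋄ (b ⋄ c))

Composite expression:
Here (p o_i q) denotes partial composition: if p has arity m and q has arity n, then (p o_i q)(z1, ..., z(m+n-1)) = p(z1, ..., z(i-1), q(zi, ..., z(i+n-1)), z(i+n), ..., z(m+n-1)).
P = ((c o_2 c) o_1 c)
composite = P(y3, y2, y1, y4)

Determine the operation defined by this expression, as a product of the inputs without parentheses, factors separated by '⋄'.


Every regrouping of c is equal, so read the y-inputs in written order.
(y3 ⋄ y2) collapses to y3 ⋄ y2
(y1 ⋄ y4) collapses to y1 ⋄ y4
((y3 ⋄ y2) ⋄ (y1 ⋄ y4)) collapses to y3 ⋄ y2 ⋄ y1 ⋄ y4

y3 ⋄ y2 ⋄ y1 ⋄ y4


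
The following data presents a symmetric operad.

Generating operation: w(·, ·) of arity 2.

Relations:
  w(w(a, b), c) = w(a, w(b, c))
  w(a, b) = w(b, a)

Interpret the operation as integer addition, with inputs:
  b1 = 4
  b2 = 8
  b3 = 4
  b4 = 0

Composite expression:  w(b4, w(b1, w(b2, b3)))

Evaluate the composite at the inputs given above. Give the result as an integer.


16

w(b2, b3) = 12
w(b1, w(b2, b3)) = 16
w(b4, w(b1, w(b2, b3))) = 16


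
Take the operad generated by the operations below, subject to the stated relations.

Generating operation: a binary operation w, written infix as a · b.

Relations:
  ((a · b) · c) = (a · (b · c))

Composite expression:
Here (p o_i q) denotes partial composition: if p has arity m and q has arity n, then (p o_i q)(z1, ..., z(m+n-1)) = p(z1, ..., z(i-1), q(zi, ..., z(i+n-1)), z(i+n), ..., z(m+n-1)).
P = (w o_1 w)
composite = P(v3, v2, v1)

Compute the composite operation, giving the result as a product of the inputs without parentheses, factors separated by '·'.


Key point: w is associative — brackets drop, the v-order remains.
(v3 · v2) unparenthesizes to v3 · v2
((v3 · v2) · v1) unparenthesizes to v3 · v2 · v1

v3 · v2 · v1


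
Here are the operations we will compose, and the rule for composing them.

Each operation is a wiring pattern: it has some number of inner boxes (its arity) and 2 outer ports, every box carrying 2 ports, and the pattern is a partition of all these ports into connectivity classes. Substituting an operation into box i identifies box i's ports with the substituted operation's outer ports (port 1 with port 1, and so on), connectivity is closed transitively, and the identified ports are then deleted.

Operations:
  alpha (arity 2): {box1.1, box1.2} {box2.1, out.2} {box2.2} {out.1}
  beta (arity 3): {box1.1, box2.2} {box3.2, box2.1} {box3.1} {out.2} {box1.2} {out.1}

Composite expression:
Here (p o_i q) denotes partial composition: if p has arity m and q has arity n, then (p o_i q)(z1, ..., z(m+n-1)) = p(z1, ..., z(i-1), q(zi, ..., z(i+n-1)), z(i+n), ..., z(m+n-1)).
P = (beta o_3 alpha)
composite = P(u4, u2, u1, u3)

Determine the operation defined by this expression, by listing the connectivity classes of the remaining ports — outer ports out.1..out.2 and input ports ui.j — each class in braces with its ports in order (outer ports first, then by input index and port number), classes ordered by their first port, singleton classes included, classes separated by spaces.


{out.1} {out.2} {u1.1, u1.2} {u2.1, u3.1} {u2.2, u4.1} {u3.2} {u4.2}


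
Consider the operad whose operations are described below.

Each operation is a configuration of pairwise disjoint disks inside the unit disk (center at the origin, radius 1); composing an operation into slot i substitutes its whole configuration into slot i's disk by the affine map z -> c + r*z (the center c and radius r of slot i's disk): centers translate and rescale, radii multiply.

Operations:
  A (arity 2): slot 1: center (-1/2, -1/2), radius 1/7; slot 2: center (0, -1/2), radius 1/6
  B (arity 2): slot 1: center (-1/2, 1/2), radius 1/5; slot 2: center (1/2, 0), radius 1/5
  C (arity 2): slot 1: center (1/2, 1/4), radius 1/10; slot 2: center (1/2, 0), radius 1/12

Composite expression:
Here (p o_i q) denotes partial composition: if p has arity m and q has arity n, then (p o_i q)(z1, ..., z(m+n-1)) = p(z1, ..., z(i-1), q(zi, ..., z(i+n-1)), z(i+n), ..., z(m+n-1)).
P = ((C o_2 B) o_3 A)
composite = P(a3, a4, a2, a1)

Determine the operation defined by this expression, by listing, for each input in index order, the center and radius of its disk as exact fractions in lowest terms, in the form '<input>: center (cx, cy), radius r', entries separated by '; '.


Affine substitution under C: radii multiply and a-centers shift.
tracing a3 down its 1-map path: center (1/2, 1/4), radius 1/10
tracing a4 down its 2-map path: center (11/24, 1/24), radius 1/60
tracing a2 down its 3-map path: center (8/15, -1/120), radius 1/420
tracing a1 down its 3-map path: center (13/24, -1/120), radius 1/360

a1: center (13/24, -1/120), radius 1/360; a2: center (8/15, -1/120), radius 1/420; a3: center (1/2, 1/4), radius 1/10; a4: center (11/24, 1/24), radius 1/60


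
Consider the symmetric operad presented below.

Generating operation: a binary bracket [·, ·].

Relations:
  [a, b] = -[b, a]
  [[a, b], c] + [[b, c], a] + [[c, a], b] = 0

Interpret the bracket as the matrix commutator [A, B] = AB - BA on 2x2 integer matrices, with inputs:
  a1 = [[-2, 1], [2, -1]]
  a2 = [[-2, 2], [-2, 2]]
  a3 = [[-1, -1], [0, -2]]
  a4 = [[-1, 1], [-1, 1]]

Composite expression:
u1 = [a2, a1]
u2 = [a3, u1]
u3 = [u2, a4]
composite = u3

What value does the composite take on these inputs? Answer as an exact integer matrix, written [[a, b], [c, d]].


[[0, 0], [0, 0]]

[a2, a1] = [[6, -2], [10, -6]]
[a3, [a2, a1]] = [[-10, 10], [-10, 10]]
[[a3, [a2, a1]], a4] = [[0, 0], [0, 0]]


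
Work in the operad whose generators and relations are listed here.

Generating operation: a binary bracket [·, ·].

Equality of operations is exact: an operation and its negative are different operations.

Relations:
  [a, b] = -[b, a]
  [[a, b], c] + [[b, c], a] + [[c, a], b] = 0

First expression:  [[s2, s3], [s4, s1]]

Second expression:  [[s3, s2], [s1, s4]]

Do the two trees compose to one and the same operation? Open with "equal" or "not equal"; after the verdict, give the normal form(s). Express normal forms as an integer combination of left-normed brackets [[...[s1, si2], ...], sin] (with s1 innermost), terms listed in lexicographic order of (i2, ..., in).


equal; both compose to [[[s1, s4], s2], s3] - [[[s1, s4], s3], s2]

The first composite normalizes to [[[s1, s4], s2], s3] - [[[s1, s4], s3], s2]
The second composite normalizes to [[[s1, s4], s2], s3] - [[[s1, s4], s3], s2]
The forms coincide; equal.


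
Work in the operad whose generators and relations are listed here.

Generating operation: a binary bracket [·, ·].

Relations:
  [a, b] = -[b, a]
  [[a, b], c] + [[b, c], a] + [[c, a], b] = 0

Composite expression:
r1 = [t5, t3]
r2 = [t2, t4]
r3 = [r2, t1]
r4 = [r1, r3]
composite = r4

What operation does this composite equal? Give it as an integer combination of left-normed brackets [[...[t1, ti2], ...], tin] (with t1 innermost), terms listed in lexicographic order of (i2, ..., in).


-[[[[t1, t2], t4], t3], t5] + [[[[t1, t2], t4], t5], t3] + [[[[t1, t4], t2], t3], t5] - [[[[t1, t4], t2], t5], t3]

Left-normed coefficients sit on the t1-initial expansion words.
Composite bracket: [[t5, t3], [[t2, t4], t1]]
Full expansion: 16 signed words from ab - ba (2^4 = 16).
Keep just the words that open with t1:
  t1t2t4t3t5 appears with sign -1, giving the term -[[[[t1, t2], t4], t3], t5]
  t1t2t4t5t3 appears with sign +1, giving the term +[[[[t1, t2], t4], t5], t3]
  t1t4t2t3t5 appears with sign +1, giving the term +[[[[t1, t4], t2], t3], t5]
  t1t4t2t5t3 appears with sign -1, giving the term -[[[[t1, t4], t2], t5], t3]


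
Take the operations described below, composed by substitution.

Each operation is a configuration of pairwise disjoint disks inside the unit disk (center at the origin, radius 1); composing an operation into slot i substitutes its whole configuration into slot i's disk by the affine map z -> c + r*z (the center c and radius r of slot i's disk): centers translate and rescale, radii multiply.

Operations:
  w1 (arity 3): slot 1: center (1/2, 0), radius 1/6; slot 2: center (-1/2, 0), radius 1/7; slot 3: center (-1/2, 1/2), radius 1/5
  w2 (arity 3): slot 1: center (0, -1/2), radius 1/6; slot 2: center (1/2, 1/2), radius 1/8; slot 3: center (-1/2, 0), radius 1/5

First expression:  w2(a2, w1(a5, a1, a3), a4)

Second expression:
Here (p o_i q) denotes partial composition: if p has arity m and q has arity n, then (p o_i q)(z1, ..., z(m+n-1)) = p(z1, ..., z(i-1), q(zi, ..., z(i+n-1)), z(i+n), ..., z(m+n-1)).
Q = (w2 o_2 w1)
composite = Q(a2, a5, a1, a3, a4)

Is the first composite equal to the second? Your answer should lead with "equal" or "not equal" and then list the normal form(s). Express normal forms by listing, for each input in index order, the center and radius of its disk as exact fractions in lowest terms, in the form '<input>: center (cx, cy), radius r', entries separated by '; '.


equal: each reduces to a1: center (7/16, 1/2), radius 1/56; a2: center (0, -1/2), radius 1/6; a3: center (7/16, 9/16), radius 1/40; a4: center (-1/2, 0), radius 1/5; a5: center (9/16, 1/2), radius 1/48

The first expression reduces to a1: center (7/16, 1/2), radius 1/56; a2: center (0, -1/2), radius 1/6; a3: center (7/16, 9/16), radius 1/40; a4: center (-1/2, 0), radius 1/5; a5: center (9/16, 1/2), radius 1/48
The second expression reduces to a1: center (7/16, 1/2), radius 1/56; a2: center (0, -1/2), radius 1/6; a3: center (7/16, 9/16), radius 1/40; a4: center (-1/2, 0), radius 1/5; a5: center (9/16, 1/2), radius 1/48
The normal forms match — equal.


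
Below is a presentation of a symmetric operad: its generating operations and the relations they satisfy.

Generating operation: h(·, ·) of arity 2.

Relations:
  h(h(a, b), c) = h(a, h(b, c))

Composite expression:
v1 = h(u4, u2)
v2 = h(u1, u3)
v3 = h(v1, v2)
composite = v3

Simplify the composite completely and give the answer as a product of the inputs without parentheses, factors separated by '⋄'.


u4 ⋄ u2 ⋄ u1 ⋄ u3


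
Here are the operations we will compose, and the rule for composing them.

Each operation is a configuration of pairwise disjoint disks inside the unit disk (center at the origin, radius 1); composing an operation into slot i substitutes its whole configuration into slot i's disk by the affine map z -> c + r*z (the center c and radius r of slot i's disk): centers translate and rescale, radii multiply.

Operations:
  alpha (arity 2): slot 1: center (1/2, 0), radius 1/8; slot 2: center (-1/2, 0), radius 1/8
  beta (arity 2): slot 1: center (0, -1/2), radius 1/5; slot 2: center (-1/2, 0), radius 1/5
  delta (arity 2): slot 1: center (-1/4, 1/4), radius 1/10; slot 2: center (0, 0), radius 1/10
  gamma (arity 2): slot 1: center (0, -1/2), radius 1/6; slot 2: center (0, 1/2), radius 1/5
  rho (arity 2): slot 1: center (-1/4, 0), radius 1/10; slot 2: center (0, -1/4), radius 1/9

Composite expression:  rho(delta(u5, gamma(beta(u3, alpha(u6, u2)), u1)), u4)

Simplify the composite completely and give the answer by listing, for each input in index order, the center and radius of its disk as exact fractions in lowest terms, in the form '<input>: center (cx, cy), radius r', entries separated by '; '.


Below rho, radii multiply path by path; the u-disk centers shift.
u5: after 2 affine steps, its disk has center (-11/40, 1/40), radius 1/100
u3: after 4 affine steps, its disk has center (-1/4, -7/1200), radius 1/3000
u6: after 5 affine steps, its disk has center (-94/375, -1/200), radius 1/24000
u2: after 5 affine steps, its disk has center (-251/1000, -1/200), radius 1/24000
u1: after 3 affine steps, its disk has center (-1/4, 1/200), radius 1/500
u4: after 1 affine step, its disk has center (0, -1/4), radius 1/9

u1: center (-1/4, 1/200), radius 1/500; u2: center (-251/1000, -1/200), radius 1/24000; u3: center (-1/4, -7/1200), radius 1/3000; u4: center (0, -1/4), radius 1/9; u5: center (-11/40, 1/40), radius 1/100; u6: center (-94/375, -1/200), radius 1/24000


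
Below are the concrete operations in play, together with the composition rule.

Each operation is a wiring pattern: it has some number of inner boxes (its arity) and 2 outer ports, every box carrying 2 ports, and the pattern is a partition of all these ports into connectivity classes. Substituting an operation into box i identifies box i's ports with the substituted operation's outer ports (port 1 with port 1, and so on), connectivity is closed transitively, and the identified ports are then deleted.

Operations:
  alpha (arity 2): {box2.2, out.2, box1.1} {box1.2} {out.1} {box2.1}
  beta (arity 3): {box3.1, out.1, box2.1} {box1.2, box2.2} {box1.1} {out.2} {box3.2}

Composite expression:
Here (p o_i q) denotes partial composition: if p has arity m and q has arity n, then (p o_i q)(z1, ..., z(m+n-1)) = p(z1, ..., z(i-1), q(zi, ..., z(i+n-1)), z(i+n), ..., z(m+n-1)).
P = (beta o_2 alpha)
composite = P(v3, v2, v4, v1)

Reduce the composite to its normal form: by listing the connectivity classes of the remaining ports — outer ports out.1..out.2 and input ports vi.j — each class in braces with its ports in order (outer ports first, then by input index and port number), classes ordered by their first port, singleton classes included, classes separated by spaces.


{out.1, v1.1} {out.2} {v1.2} {v2.1, v3.2, v4.2} {v2.2} {v3.1} {v4.1}

Reachability decides: close wires over beta-identified ports.
alpha over (v2, v4) gives {out.1} {out.2, v2.1, v4.2} {v2.2} {v4.1}, out.j being that stage's outer ports
beta over (v3, v2, v4, v1) gives {out.1, v1.1} {out.2} {v1.2} {v2.1, v3.2, v4.2} {v2.2} {v3.1} {v4.1}, out.j being that stage's outer ports


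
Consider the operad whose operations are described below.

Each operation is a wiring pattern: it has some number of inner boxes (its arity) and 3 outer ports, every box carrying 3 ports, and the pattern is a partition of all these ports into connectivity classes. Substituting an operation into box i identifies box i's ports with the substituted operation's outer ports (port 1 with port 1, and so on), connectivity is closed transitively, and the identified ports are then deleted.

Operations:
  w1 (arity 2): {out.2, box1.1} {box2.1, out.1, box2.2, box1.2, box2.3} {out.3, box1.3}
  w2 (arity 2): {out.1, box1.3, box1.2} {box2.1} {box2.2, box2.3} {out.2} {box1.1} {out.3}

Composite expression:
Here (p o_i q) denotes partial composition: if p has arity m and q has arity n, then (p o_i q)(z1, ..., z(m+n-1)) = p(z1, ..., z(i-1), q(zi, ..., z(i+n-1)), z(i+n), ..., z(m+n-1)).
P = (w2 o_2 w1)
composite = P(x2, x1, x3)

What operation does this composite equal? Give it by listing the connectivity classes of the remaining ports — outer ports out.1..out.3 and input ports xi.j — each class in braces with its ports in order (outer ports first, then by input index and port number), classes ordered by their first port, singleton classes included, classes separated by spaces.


{out.1, x2.2, x2.3} {out.2} {out.3} {x1.1, x1.3} {x1.2, x3.1, x3.2, x3.3} {x2.1}

After gluing at w2, chains via deleted ports link the x-ports.
stage w1: inputs (x1, x3), connectivity {out.1, x1.2, x3.1, x3.2, x3.3} {out.2, x1.1} {out.3, x1.3}, out.j its boundary
stage w2: inputs (x2, x1, x3), connectivity {out.1, x2.2, x2.3} {out.2} {out.3} {x1.1, x1.3} {x1.2, x3.1, x3.2, x3.3} {x2.1}, out.j its boundary


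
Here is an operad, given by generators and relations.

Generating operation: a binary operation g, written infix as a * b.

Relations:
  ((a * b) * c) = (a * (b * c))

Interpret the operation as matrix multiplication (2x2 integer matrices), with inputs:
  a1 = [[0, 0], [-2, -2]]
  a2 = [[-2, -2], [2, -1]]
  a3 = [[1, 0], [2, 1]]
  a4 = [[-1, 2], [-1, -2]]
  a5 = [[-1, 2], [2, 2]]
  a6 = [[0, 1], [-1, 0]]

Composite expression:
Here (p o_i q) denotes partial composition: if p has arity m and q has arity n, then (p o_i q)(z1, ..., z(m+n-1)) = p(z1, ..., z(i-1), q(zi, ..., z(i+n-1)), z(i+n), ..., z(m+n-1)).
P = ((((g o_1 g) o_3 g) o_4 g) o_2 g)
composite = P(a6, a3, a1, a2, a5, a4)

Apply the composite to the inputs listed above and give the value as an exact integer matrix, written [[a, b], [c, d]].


[[-24, 0], [0, 0]]

(a3 * a1) = [[0, 0], [-2, -2]]
(a6 * (a3 * a1)) = [[-2, -2], [0, 0]]
(a5 * a4) = [[-1, -6], [-4, 0]]
(a2 * (a5 * a4)) = [[10, 12], [2, -12]]
((a6 * (a3 * a1)) * (a2 * (a5 * a4))) = [[-24, 0], [0, 0]]


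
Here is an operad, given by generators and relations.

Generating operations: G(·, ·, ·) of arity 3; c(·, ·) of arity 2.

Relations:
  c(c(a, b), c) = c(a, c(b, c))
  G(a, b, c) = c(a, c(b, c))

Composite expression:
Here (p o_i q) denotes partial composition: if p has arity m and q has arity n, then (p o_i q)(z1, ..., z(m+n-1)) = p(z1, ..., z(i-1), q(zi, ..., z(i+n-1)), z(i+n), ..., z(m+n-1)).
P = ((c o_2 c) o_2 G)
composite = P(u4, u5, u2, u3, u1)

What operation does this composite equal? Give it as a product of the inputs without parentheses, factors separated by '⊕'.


u4 ⊕ u5 ⊕ u2 ⊕ u3 ⊕ u1


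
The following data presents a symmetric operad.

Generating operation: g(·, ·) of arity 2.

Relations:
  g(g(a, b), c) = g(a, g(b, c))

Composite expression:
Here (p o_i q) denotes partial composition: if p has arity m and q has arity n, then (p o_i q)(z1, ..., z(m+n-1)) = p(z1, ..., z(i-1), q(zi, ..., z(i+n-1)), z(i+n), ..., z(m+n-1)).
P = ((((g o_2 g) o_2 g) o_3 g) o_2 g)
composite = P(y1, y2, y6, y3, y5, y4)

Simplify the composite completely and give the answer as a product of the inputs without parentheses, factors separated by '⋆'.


y1 ⋆ y2 ⋆ y6 ⋆ y3 ⋆ y5 ⋆ y4

Associativity of g dissolves the nesting; only the y-input order survives.
g(y2, y6) collapses to y2 ⋆ y6
g(y3, y5) collapses to y3 ⋆ y5
g(g(y2, y6), g(y3, y5)) collapses to y2 ⋆ y6 ⋆ y3 ⋆ y5
g(g(g(y2, y6), g(y3, y5)), y4) collapses to y2 ⋆ y6 ⋆ y3 ⋆ y5 ⋆ y4
g(y1, g(g(g(y2, y6), g(y3, y5)), y4)) collapses to y1 ⋆ y2 ⋆ y6 ⋆ y3 ⋆ y5 ⋆ y4


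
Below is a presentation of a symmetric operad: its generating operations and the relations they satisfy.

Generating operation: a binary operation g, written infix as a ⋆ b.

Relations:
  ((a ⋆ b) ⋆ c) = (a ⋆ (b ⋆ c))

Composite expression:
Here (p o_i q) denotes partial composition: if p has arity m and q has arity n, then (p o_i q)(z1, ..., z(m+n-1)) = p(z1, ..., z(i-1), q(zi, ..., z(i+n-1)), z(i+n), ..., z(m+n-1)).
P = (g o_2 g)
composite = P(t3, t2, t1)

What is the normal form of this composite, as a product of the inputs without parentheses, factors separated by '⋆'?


t3 ⋆ t2 ⋆ t1

All parenthesizations of g agree; list the t-inputs left to right.
(t2 ⋆ t1) collapses to t2 ⋆ t1
(t3 ⋆ (t2 ⋆ t1)) collapses to t3 ⋆ t2 ⋆ t1


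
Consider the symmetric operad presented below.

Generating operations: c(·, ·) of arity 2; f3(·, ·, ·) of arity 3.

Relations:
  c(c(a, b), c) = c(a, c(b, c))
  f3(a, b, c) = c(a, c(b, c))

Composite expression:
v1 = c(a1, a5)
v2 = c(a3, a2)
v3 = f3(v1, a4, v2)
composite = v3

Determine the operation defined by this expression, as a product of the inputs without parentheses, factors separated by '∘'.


a1 ∘ a5 ∘ a4 ∘ a3 ∘ a2


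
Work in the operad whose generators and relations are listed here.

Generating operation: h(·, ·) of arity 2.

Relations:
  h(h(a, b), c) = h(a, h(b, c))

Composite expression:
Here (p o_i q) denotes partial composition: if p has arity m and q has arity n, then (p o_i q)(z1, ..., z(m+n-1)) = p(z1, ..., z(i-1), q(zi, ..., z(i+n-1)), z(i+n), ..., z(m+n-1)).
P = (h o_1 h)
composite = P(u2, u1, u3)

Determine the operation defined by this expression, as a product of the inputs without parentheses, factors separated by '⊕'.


u2 ⊕ u1 ⊕ u3


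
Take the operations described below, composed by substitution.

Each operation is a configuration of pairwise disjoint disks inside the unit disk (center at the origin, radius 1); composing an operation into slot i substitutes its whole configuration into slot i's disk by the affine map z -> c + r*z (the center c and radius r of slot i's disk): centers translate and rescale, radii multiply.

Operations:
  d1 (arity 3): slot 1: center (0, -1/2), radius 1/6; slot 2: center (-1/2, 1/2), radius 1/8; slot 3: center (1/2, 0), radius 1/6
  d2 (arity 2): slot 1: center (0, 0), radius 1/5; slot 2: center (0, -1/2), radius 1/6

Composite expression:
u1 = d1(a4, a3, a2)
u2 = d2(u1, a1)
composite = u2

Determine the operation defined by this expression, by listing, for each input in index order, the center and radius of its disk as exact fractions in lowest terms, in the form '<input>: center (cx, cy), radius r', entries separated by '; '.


a1: center (0, -1/2), radius 1/6; a2: center (1/10, 0), radius 1/30; a3: center (-1/10, 1/10), radius 1/40; a4: center (0, -1/10), radius 1/30


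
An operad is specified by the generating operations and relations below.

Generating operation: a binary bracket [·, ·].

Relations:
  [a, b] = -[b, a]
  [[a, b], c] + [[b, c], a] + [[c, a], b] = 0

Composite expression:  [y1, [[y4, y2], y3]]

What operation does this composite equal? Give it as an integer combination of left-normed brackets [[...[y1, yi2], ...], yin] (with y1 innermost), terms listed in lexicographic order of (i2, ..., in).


-[[[y1, y2], y4], y3] + [[[y1, y3], y2], y4] - [[[y1, y3], y4], y2] + [[[y1, y4], y2], y3]

Expand each bracket as ab - ba; the y1-initial words give the coefficients.
Composite bracket: [y1, [[y4, y2], y3]]
Full expansion: 8 signed words from ab - ba (2^3 = 8).
Words beginning with y1 determine it all:
  sign of y1y2y4y3 is -1, so it contributes -[[[y1, y2], y4], y3]
  sign of y1y3y2y4 is +1, so it contributes +[[[y1, y3], y2], y4]
  sign of y1y3y4y2 is -1, so it contributes -[[[y1, y3], y4], y2]
  sign of y1y4y2y3 is +1, so it contributes +[[[y1, y4], y2], y3]


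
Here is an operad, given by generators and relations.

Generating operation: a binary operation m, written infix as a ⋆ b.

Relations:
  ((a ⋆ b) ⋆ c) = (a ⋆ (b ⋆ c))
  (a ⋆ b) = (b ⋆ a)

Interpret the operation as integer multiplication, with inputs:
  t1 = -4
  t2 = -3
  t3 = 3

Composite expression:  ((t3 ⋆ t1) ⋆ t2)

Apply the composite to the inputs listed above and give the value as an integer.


36

(t3 ⋆ t1) = -12
((t3 ⋆ t1) ⋆ t2) = 36


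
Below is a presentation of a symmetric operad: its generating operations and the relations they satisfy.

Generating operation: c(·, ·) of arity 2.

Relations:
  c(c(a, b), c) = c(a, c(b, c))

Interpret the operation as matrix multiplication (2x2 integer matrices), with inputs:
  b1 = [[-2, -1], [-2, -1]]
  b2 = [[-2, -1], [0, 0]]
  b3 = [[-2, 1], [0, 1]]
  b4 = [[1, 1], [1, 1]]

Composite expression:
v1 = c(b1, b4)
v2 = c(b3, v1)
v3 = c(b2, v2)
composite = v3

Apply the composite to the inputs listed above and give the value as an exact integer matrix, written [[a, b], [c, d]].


[[-3, -3], [0, 0]]

c(b1, b4) = [[-3, -3], [-3, -3]]
c(b3, c(b1, b4)) = [[3, 3], [-3, -3]]
c(b2, c(b3, c(b1, b4))) = [[-3, -3], [0, 0]]


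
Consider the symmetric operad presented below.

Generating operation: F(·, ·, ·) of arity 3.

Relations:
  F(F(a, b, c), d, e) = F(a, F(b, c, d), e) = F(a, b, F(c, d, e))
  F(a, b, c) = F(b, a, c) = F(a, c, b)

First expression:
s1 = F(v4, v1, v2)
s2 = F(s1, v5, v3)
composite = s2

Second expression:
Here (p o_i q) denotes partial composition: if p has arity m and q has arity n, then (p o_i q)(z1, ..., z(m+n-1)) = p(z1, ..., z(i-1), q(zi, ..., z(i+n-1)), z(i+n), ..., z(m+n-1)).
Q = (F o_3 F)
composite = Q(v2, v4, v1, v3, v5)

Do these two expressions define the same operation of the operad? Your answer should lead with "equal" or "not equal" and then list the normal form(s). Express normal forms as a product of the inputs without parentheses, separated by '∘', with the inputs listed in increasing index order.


The first expression reduces to v1 ∘ v2 ∘ v3 ∘ v4 ∘ v5
The second expression reduces to v1 ∘ v2 ∘ v3 ∘ v4 ∘ v5
Identical normal forms: equal.

equal; both compose to v1 ∘ v2 ∘ v3 ∘ v4 ∘ v5


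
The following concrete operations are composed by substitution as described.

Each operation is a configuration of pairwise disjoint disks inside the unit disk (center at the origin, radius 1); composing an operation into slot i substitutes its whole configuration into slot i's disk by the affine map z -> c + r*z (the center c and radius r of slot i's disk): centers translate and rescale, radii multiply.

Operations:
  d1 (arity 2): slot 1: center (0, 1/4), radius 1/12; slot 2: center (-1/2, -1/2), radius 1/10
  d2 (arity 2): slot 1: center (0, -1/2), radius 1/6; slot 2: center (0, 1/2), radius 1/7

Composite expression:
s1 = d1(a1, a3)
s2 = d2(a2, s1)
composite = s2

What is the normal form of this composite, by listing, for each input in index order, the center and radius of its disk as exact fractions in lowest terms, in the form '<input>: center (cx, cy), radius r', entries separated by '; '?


Affine substitution under d2: radii multiply and a-centers shift.
for a2, the 1-step affine chain lands on center (0, -1/2), radius 1/6
for a1, the 2-step affine chain lands on center (0, 15/28), radius 1/84
for a3, the 2-step affine chain lands on center (-1/14, 3/7), radius 1/70

a1: center (0, 15/28), radius 1/84; a2: center (0, -1/2), radius 1/6; a3: center (-1/14, 3/7), radius 1/70
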